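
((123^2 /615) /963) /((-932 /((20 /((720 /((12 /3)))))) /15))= -41 /897516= -0.00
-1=-1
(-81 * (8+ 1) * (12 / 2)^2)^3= -18075490334784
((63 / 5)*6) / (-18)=-21 / 5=-4.20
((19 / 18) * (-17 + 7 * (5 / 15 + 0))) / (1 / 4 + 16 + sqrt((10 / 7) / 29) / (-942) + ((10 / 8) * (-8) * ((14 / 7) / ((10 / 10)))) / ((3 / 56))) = 7169889091288 / 165374864118063-525008 * sqrt(2030) / 826874320590315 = 0.04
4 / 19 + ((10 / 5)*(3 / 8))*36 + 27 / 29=15506 / 551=28.14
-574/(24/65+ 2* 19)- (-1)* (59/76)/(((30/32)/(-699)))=-70342261/118465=-593.78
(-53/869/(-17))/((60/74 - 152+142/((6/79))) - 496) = 5883/2004622235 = 0.00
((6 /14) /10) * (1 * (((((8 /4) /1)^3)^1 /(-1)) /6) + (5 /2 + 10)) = 67 /140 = 0.48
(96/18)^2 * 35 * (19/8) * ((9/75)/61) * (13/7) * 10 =86.38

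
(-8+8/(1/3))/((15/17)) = 272/15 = 18.13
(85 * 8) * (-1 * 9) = -6120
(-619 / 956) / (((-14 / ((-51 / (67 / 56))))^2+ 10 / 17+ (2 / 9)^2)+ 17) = -57960684 / 1588505135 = -0.04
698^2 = 487204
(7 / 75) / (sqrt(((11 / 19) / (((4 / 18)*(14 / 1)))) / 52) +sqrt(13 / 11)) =532532 / (75*(33*sqrt(19019) +6916*sqrt(143))) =0.08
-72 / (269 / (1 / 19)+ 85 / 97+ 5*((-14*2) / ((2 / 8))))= -1746 / 110383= -0.02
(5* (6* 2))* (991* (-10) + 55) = -591300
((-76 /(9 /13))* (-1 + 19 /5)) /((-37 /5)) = 41.54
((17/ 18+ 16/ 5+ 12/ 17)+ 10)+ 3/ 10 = 15.15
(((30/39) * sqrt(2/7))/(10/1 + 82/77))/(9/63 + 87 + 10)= 77 * sqrt(14)/753168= 0.00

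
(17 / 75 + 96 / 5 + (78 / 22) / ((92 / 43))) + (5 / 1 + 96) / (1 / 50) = 384895259 / 75900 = 5071.08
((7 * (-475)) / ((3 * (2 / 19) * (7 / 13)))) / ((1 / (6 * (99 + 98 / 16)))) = -98670325 / 8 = -12333790.62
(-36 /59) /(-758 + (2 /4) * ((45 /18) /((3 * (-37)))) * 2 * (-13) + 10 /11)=87912 /109037959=0.00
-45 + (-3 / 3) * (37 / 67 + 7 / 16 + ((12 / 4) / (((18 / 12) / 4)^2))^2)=-4834621 / 9648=-501.10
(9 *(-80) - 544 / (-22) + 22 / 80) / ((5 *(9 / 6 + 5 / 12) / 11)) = -917397 / 1150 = -797.74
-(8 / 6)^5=-1024 / 243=-4.21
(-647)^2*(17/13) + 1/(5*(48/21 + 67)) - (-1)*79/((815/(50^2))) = 547654.10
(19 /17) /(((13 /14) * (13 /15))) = 3990 /2873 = 1.39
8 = 8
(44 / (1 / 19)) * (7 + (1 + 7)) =12540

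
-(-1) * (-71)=-71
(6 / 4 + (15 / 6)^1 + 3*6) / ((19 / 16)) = 352 / 19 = 18.53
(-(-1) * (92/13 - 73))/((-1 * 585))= 857/7605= 0.11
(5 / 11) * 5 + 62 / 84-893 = -411175 / 462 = -889.99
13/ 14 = 0.93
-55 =-55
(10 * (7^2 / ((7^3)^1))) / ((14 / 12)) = 60 / 49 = 1.22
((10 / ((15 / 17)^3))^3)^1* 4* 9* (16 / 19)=60716992766464 / 649265625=93516.41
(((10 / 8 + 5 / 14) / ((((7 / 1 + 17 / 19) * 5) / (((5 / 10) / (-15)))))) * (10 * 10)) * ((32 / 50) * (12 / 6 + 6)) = -0.69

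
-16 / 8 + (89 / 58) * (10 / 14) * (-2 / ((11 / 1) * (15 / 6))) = -4644 / 2233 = -2.08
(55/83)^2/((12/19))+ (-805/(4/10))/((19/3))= -498016025/1570692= -317.07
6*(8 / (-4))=-12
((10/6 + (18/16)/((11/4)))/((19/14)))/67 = 959/42009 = 0.02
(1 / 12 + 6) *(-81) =-1971 / 4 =-492.75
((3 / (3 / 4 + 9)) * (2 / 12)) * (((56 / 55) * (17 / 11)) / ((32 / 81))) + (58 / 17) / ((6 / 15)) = 8.73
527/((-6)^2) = 527/36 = 14.64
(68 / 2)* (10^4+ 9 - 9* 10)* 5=1686230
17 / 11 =1.55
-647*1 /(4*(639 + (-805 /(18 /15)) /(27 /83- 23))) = -1826481 /7549663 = -0.24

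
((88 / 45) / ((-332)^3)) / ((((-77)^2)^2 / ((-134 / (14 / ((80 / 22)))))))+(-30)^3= -34190188204108166933 / 1266303266818821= -27000.00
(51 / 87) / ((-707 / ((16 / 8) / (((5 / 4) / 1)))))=-136 / 102515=-0.00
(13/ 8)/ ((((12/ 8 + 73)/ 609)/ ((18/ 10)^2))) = 641277/ 14900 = 43.04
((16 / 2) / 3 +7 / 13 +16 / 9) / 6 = 583 / 702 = 0.83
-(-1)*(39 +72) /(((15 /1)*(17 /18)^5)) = 69914016 /7099285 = 9.85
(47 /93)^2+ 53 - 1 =451957 /8649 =52.26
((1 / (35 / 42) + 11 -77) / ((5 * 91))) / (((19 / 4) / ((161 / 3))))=-1.61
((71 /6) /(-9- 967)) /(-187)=71 /1095072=0.00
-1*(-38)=38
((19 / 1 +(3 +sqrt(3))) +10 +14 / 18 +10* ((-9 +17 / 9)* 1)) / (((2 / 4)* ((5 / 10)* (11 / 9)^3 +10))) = -111780 / 15911 +2916* sqrt(3) / 15911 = -6.71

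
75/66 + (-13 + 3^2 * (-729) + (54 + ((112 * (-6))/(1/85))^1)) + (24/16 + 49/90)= -63000451/990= -63636.82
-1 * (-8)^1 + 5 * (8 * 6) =248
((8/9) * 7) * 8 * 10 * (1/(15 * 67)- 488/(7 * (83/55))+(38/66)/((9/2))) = -340862995328/14864553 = -22931.26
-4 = -4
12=12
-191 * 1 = -191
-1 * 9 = -9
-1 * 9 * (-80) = 720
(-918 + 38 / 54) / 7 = -24767 / 189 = -131.04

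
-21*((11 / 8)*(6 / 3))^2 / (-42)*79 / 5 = 9559 / 160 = 59.74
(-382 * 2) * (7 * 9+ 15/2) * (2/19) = -107724/19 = -5669.68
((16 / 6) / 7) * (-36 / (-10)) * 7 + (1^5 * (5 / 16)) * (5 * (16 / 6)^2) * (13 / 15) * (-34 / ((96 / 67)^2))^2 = 1899573747061 / 716636160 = 2650.68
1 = 1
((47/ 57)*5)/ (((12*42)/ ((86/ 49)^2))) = 434515/ 17243982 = 0.03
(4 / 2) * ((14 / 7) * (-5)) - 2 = -22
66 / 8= 8.25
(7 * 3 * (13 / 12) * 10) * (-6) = -1365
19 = 19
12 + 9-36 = -15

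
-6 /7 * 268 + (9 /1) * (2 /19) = -30426 /133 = -228.77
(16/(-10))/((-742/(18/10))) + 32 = 296836/9275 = 32.00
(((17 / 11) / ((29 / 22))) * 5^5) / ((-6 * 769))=-0.79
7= 7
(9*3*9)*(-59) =-14337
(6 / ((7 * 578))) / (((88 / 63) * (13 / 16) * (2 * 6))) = 9 / 82654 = 0.00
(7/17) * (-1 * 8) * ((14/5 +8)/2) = -1512/85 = -17.79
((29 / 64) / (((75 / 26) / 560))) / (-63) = -377 / 270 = -1.40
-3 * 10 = -30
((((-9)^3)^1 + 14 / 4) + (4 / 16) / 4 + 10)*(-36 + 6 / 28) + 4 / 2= 5735395 / 224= 25604.44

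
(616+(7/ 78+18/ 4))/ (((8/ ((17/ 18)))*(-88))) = -411451/ 494208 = -0.83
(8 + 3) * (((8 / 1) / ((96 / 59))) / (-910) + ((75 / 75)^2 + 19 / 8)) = 101189 / 2730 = 37.07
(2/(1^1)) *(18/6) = 6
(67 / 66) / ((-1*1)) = -67 / 66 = -1.02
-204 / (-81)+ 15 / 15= 95 / 27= 3.52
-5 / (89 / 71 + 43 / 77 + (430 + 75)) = -27335 / 2770741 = -0.01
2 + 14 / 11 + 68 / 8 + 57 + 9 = 1711 / 22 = 77.77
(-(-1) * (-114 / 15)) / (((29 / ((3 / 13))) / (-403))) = 3534 / 145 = 24.37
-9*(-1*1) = 9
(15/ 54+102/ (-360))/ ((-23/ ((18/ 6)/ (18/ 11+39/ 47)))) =517/ 1759500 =0.00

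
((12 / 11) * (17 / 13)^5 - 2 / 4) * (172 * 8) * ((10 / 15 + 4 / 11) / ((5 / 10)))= 10410.81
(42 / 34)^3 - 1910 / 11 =-9281959 / 54043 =-171.75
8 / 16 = 1 / 2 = 0.50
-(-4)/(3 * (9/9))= 4/3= 1.33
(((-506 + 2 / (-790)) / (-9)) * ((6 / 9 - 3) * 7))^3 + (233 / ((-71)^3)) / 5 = -336211560405135477551882854 / 434167814591913375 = -774381584.97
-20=-20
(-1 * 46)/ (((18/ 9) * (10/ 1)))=-23/ 10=-2.30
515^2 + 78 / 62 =8222014 / 31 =265226.26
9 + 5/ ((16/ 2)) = 77/ 8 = 9.62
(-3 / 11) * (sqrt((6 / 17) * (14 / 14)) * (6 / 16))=-9 * sqrt(102) / 1496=-0.06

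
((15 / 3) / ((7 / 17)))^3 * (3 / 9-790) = -1454862125 / 1029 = -1413860.18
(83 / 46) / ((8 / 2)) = 83 / 184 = 0.45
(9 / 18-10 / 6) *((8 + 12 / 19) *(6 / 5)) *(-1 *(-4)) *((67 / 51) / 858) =-153832 / 2078505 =-0.07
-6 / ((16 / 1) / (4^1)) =-3 / 2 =-1.50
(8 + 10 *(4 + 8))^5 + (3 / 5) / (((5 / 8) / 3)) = 858993459272 / 25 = 34359738370.88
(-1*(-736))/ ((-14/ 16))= -5888/ 7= -841.14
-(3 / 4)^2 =-9 / 16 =-0.56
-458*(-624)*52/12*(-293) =-362860576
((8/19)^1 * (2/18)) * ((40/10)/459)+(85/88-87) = -594237403/6907032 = -86.03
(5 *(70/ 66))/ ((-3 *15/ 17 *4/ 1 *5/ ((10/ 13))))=-0.08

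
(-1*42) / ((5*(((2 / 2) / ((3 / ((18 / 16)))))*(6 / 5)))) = -56 / 3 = -18.67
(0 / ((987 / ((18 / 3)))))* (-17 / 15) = 0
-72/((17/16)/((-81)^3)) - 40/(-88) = 6734420437/187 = 36012943.51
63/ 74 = 0.85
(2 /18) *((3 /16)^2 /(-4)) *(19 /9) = -19 /9216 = -0.00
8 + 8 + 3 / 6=33 / 2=16.50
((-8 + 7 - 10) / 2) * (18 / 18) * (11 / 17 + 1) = -154 / 17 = -9.06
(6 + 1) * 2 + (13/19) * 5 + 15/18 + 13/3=2575/114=22.59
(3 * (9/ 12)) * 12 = 27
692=692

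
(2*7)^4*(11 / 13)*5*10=21128800 / 13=1625292.31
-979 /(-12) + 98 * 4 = 5683 /12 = 473.58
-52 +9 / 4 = -49.75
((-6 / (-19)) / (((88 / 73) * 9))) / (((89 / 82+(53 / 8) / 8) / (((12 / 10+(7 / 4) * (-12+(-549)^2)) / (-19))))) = -42096102036 / 99691955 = -422.26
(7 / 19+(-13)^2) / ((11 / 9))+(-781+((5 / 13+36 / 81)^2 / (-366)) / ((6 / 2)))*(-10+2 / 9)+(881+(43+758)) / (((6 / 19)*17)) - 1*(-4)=1944714369674159 / 240315500997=8092.34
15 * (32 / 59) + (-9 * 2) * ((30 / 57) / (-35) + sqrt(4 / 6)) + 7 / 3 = 252821 / 23541-6 * sqrt(6) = -3.96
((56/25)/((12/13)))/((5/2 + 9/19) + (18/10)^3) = 34580/125481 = 0.28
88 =88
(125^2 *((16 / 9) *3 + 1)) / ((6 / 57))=5640625 / 6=940104.17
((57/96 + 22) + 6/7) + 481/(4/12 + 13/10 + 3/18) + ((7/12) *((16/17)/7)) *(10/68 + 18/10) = 847210529/2913120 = 290.83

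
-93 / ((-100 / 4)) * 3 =279 / 25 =11.16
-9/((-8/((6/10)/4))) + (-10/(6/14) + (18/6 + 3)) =-8239/480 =-17.16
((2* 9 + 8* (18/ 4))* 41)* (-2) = -4428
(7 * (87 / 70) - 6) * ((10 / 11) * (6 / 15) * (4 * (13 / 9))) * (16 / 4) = 1248 / 55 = 22.69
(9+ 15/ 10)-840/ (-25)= 441/ 10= 44.10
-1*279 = -279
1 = 1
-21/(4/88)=-462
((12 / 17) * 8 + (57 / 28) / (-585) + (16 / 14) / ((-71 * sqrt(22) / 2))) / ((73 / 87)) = 15191273 / 2258620-696 * sqrt(22) / 399091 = 6.72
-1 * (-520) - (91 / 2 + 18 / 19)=473.55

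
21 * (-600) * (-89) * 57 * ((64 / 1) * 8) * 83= 2716335820800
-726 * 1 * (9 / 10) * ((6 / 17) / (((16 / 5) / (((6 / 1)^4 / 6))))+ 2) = -1434213 / 85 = -16873.09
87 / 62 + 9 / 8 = 627 / 248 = 2.53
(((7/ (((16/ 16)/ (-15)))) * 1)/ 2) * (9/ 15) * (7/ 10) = -22.05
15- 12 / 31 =453 / 31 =14.61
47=47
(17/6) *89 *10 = 7565/3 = 2521.67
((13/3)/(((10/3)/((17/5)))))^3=10793861/125000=86.35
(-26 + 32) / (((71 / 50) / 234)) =70200 / 71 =988.73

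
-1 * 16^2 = -256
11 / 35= 0.31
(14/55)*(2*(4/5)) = 112/275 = 0.41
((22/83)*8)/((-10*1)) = -88/415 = -0.21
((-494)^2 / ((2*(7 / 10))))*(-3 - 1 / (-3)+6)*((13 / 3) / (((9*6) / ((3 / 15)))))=15862340 / 1701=9325.30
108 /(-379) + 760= 287932 /379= 759.72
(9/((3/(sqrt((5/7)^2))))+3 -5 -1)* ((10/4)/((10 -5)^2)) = -3/35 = -0.09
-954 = -954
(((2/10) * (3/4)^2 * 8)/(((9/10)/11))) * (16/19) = 176/19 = 9.26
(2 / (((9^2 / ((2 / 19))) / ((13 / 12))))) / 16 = 13 / 73872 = 0.00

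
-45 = -45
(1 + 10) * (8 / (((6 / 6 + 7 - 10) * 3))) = -44 / 3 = -14.67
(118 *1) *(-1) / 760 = -59 / 380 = -0.16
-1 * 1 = -1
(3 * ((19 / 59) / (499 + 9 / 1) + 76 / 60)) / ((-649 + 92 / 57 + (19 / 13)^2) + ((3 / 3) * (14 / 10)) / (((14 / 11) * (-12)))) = -3658953766 / 621077288831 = -0.01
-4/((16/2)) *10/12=-5/12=-0.42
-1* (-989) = 989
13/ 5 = 2.60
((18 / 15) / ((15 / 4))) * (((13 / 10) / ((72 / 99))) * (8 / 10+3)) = 2717 / 1250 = 2.17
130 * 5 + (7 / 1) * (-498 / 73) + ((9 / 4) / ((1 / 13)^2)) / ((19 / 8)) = 1057382 / 1387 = 762.35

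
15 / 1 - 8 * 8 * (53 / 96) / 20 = 397 / 30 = 13.23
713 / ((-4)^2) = 713 / 16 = 44.56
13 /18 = 0.72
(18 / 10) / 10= 9 / 50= 0.18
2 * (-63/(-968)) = 63/484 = 0.13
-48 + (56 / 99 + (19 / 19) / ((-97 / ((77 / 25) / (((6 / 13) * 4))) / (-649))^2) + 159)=8799378255211 / 37259640000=236.16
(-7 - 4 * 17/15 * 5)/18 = -89/54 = -1.65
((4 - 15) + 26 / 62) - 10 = -638 / 31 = -20.58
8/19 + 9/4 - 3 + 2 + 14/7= 279/76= 3.67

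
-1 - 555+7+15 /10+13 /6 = -1636 /3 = -545.33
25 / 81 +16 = 1321 / 81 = 16.31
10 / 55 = 0.18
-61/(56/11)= -671/56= -11.98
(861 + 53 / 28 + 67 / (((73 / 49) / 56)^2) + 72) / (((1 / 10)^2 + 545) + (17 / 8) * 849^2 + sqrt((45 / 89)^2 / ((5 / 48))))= 192369076203377009257350 / 3083180079922155377635303 -50783068097640000 * sqrt(15) / 3083180079922155377635303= 0.06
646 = 646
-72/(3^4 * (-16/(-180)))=-10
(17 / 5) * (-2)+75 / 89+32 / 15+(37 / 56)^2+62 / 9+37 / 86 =424675123 / 108013248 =3.93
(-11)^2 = 121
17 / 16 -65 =-1023 / 16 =-63.94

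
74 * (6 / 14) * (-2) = -444 / 7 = -63.43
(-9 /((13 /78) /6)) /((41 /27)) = -8748 /41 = -213.37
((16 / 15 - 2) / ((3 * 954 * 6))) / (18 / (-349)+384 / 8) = -2443 / 2155171860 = -0.00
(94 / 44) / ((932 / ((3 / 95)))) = 141 / 1947880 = 0.00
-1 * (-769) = 769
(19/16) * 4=4.75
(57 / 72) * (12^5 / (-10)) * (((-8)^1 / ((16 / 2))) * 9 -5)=275788.80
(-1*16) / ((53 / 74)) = -1184 / 53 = -22.34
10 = 10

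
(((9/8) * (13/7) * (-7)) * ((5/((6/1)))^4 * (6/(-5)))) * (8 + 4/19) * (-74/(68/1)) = -781625/10336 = -75.62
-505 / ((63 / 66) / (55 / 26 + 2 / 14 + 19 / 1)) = -21492295 / 1911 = -11246.62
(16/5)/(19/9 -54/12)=-288/215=-1.34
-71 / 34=-2.09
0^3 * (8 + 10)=0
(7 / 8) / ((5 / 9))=63 / 40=1.58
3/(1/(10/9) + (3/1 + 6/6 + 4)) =30/89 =0.34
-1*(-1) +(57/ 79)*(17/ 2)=1127/ 158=7.13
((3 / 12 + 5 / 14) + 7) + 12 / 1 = 549 / 28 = 19.61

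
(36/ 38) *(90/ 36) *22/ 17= 990/ 323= 3.07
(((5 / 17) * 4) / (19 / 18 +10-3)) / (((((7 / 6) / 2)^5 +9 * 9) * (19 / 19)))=17915904 / 9944894107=0.00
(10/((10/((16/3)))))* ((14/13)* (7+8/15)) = 25312/585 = 43.27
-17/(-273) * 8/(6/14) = 1.16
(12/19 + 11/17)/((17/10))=0.75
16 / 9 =1.78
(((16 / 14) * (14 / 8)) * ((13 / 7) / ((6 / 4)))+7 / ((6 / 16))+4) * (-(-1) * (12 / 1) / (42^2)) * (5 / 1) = 880 / 1029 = 0.86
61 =61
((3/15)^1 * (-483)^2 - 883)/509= 228874/2545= 89.93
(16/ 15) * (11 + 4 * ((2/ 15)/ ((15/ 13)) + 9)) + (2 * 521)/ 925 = 6462638/ 124875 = 51.75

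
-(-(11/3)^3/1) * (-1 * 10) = -13310/27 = -492.96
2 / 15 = 0.13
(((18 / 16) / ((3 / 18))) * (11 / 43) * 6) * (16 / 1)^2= 114048 / 43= 2652.28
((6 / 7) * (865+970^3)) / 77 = 5476043190 / 539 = 10159634.86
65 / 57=1.14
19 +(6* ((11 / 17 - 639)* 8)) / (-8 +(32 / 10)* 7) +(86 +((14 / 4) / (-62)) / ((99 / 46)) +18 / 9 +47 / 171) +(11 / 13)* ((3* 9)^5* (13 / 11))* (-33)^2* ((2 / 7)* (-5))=-34421804751168561 / 1542002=-22322801624.88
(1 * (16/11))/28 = 4/77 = 0.05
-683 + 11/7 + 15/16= -680.49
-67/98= -0.68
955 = 955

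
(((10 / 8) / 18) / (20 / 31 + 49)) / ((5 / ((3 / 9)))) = 31 / 332424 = 0.00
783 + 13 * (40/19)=810.37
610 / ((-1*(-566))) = 305 / 283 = 1.08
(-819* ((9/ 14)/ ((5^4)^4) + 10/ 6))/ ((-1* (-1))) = -416564941407303/ 305175781250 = -1365.00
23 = 23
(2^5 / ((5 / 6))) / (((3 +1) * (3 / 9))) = 144 / 5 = 28.80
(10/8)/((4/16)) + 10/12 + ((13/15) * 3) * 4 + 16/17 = 8759/510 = 17.17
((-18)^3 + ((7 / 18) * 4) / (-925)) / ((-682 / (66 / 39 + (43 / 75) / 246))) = 9867079591513 / 680892176250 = 14.49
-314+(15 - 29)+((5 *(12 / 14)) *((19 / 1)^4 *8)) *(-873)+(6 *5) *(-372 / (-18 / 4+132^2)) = -15099586595928 / 3871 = -3900694031.50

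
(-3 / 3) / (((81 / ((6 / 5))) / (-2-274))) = 184 / 45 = 4.09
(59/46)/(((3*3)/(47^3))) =6125557/414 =14796.03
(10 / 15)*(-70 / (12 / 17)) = -595 / 9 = -66.11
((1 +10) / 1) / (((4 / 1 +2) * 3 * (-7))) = -11 / 126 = -0.09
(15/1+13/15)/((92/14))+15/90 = 1781/690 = 2.58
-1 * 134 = -134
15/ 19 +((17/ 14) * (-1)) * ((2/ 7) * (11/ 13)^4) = 16263292/ 26590291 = 0.61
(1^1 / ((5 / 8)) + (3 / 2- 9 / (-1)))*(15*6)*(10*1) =10890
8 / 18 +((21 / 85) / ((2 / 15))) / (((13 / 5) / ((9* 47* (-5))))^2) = 1226128.08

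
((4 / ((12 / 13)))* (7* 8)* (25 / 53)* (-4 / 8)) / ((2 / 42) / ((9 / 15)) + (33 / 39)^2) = -8073975 / 112201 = -71.96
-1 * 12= -12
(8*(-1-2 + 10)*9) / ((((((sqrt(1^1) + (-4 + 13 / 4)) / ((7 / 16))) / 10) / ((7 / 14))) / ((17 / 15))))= 4998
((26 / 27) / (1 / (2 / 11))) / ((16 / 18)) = 13 / 66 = 0.20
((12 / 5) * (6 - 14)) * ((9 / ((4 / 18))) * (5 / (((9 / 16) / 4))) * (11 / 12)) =-25344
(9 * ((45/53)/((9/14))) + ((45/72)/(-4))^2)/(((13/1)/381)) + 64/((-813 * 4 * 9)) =1802133214189/5162406912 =349.09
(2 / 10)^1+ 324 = 1621 / 5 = 324.20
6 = 6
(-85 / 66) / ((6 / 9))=-85 / 44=-1.93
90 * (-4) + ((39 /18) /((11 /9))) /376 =-2977881 /8272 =-360.00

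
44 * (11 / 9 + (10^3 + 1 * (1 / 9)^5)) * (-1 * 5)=-13006657840 / 59049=-220268.89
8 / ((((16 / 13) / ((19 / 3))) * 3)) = 247 / 18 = 13.72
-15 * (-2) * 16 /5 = 96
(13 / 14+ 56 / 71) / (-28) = -1707 / 27832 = -0.06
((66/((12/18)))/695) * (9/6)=0.21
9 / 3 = 3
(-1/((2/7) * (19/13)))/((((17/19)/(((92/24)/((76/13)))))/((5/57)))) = -136045/883728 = -0.15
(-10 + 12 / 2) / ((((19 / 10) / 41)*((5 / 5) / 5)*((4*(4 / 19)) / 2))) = -1025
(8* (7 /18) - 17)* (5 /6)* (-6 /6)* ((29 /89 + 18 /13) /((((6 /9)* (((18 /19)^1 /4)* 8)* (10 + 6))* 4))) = 23500625 /95966208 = 0.24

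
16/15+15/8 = 353/120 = 2.94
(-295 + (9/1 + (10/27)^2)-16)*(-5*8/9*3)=8802320/2187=4024.84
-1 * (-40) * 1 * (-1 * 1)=-40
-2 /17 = -0.12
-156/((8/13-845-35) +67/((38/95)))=4056/18509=0.22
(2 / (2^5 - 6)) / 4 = 1 / 52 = 0.02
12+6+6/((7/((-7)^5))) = -14388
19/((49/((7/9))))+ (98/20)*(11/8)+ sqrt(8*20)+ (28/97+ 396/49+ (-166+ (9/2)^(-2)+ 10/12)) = -4610919613/30799440+ 4*sqrt(10) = -137.06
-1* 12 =-12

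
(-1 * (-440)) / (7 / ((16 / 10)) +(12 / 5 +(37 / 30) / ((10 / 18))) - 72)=-88000 / 12601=-6.98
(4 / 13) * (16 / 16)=4 / 13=0.31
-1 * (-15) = 15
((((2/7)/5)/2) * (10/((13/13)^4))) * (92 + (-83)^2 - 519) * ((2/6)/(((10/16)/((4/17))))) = 137856/595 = 231.69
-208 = -208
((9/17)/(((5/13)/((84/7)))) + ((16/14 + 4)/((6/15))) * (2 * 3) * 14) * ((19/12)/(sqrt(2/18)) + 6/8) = 512622/85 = 6030.85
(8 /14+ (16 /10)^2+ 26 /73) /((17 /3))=133662 /217175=0.62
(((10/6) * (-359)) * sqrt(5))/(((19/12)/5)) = -35900 * sqrt(5)/19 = -4224.99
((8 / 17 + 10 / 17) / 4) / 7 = 9 / 238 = 0.04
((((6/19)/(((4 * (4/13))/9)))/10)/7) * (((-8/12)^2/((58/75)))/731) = 585/22555736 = 0.00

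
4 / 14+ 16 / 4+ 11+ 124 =975 / 7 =139.29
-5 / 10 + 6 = 11 / 2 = 5.50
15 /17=0.88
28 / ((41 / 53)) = 36.20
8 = 8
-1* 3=-3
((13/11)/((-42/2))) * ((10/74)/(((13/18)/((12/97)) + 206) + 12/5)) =-23400/659193073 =-0.00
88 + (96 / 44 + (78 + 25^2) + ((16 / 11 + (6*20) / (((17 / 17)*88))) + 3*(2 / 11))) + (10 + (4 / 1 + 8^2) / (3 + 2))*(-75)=-10708 / 11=-973.45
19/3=6.33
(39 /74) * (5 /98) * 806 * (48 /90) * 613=12846028 /1813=7085.51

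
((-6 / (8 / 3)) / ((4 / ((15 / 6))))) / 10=-0.14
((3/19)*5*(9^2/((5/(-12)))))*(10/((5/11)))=-64152/19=-3376.42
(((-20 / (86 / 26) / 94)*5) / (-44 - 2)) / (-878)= -325 / 40812074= -0.00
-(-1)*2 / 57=0.04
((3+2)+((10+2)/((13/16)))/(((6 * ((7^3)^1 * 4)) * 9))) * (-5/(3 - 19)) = 1003315/642096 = 1.56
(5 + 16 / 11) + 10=181 / 11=16.45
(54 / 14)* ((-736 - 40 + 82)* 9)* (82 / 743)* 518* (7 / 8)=-1205120.73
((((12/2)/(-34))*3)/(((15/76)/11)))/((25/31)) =-77748/2125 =-36.59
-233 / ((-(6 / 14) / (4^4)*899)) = 417536 / 2697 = 154.81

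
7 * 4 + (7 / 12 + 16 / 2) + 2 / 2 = 451 / 12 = 37.58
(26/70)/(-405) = -13/14175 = -0.00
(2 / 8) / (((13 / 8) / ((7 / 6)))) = 7 / 39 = 0.18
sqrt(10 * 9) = 3 * sqrt(10) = 9.49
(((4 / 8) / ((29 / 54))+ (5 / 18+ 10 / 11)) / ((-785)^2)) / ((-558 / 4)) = -12161 / 493601771025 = -0.00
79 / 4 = 19.75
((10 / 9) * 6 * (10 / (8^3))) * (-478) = -5975 / 96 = -62.24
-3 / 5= -0.60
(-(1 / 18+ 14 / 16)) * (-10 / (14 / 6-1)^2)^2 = -15075 / 512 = -29.44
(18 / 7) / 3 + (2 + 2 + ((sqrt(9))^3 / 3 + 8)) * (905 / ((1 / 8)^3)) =68113926 / 7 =9730560.86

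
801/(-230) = -801/230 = -3.48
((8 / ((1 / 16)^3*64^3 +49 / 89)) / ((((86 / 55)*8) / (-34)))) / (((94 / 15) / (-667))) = 55504405 / 1548086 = 35.85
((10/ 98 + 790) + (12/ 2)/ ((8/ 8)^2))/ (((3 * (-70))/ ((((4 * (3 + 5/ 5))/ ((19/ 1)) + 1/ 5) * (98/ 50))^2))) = -892096821/ 56406250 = -15.82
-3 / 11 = -0.27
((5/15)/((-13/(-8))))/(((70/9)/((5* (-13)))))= -12/7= -1.71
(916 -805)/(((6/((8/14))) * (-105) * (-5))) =74/3675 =0.02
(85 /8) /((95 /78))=663 /76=8.72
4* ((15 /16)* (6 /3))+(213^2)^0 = 17 /2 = 8.50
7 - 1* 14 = -7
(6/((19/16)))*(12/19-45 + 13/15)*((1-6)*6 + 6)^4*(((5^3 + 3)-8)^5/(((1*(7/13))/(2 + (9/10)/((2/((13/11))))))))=-8532050706473758953.56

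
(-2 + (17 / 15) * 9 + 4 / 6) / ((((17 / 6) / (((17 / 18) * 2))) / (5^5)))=166250 / 9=18472.22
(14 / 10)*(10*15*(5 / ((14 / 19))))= 1425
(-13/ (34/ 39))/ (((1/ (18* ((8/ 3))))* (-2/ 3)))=18252/ 17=1073.65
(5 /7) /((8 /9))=45 /56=0.80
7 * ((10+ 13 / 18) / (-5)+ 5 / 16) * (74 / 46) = -341621 / 16560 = -20.63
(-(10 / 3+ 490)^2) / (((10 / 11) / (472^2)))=-536784680960 / 9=-59642742328.89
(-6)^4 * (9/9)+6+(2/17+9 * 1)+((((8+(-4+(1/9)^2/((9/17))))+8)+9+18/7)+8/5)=579632183/433755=1336.31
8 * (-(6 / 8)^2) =-9 / 2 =-4.50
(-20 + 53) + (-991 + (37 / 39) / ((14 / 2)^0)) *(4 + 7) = -423445 / 39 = -10857.56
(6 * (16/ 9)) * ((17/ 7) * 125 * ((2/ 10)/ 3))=215.87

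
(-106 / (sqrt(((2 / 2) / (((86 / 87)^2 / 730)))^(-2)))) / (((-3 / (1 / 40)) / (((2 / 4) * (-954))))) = -4656229299 / 14792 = -314780.24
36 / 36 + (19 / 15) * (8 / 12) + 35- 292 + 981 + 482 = 1207.84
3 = 3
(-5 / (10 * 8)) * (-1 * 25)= 25 / 16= 1.56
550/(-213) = -550/213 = -2.58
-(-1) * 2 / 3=0.67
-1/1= -1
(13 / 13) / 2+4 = 9 / 2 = 4.50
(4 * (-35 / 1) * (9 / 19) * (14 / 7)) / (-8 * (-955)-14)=-420 / 24149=-0.02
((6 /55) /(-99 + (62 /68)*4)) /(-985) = 0.00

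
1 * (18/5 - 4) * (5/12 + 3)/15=-41/450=-0.09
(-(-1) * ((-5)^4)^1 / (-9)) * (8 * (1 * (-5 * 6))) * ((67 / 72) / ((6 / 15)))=1046875 / 27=38773.15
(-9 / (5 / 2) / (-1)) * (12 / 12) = 18 / 5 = 3.60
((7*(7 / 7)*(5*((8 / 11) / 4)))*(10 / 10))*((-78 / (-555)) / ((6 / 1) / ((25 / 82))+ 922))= 4550 / 4790797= 0.00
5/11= 0.45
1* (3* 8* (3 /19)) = 72 /19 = 3.79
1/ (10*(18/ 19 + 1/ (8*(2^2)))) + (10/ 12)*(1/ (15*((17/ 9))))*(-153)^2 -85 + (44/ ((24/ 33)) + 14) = 2017354/ 2975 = 678.10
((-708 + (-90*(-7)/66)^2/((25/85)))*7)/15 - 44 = -139047/605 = -229.83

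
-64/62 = -32/31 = -1.03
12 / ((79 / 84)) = 12.76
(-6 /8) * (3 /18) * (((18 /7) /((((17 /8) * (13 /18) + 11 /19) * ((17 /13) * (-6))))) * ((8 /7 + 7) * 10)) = 1.58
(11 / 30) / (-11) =-1 / 30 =-0.03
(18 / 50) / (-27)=-1 / 75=-0.01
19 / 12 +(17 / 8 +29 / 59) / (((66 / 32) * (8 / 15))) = 7714 / 1947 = 3.96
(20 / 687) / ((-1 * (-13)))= 20 / 8931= 0.00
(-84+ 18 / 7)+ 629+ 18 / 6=3854 / 7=550.57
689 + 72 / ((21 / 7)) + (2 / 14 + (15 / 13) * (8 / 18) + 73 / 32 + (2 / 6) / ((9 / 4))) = 56301473 / 78624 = 716.09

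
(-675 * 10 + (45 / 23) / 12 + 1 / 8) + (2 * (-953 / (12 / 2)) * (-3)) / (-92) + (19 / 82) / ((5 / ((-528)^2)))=232324567 / 37720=6159.19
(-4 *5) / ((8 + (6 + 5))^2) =-20 / 361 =-0.06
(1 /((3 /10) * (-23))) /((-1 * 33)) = 10 /2277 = 0.00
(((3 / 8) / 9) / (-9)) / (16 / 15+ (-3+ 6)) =-5 / 4392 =-0.00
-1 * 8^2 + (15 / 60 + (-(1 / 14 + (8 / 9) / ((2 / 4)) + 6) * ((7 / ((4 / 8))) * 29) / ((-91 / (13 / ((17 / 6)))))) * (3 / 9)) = -43657 / 4284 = -10.19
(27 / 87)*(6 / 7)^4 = 11664 / 69629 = 0.17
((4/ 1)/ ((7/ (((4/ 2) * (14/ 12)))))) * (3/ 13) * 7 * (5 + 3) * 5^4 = 140000/ 13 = 10769.23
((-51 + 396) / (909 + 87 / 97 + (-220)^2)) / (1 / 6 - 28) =-20079 / 79877102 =-0.00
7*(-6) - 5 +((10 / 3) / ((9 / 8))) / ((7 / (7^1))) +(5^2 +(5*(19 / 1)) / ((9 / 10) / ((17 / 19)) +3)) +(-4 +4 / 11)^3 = -354093568 / 8157699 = -43.41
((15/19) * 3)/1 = 45/19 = 2.37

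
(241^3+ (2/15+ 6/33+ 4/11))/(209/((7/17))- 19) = 16167137539/564300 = 28649.90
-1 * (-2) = 2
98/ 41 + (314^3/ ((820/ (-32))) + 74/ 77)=-19070779804/ 15785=-1208158.37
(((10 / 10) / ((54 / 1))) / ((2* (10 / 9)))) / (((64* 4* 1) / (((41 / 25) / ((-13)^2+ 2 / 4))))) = 41 / 130176000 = 0.00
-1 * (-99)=99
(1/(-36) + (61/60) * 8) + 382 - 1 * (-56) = 80299/180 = 446.11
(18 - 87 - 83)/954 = -76/477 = -0.16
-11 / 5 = -2.20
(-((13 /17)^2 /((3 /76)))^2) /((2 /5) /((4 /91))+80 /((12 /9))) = -3.18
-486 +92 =-394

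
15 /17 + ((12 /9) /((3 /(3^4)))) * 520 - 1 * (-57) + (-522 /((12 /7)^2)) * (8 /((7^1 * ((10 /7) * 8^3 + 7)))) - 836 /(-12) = 552055506 /29291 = 18847.27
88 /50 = 44 /25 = 1.76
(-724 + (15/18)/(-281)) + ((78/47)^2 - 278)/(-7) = -17850086399/26070618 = -684.68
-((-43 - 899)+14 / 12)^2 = -31866025 / 36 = -885167.36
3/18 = 1/6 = 0.17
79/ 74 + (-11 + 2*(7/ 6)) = -1687/ 222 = -7.60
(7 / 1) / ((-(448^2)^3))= -1 / 1154968245501952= -0.00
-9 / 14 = -0.64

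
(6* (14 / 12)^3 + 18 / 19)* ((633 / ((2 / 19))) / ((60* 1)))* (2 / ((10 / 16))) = 302363 / 90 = 3359.59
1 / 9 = 0.11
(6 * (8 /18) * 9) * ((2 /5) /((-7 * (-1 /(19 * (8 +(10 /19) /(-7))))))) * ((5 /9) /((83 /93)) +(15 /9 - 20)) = -303552 /83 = -3657.25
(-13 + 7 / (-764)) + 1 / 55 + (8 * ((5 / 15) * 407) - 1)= 135053417 / 126060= 1071.34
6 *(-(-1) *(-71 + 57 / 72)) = -1685 / 4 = -421.25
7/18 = 0.39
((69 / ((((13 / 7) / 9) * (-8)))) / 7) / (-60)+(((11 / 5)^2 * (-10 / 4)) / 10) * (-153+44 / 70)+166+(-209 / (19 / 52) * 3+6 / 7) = -496741303 / 364000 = -1364.67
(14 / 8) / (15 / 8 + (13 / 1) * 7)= 14 / 743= 0.02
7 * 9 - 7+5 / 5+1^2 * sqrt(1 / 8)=sqrt(2) / 4+57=57.35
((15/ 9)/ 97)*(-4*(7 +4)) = -220/ 291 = -0.76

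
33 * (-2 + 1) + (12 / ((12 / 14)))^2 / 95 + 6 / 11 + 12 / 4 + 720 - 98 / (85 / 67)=10931898 / 17765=615.36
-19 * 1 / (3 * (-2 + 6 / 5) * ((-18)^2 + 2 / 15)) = 475 / 19448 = 0.02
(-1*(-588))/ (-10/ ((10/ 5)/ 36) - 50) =-294/ 115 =-2.56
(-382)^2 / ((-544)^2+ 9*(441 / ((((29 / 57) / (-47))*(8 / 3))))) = 0.92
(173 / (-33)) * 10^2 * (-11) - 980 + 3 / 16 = 229769 / 48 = 4786.85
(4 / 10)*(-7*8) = -112 / 5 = -22.40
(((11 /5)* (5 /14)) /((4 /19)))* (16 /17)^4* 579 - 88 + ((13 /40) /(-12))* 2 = 225561961829 /140315280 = 1607.54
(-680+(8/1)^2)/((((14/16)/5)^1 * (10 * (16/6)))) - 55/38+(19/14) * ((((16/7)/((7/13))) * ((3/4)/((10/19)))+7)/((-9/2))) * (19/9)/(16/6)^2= -2526596543/18768960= -134.62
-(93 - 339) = 246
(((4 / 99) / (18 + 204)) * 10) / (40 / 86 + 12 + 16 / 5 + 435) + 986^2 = 1035152668454992 / 1064757177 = 972196.00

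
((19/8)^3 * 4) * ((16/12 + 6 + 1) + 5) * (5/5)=34295/48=714.48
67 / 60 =1.12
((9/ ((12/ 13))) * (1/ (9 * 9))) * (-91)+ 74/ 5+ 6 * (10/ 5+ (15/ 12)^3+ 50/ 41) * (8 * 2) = 11079287/ 22140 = 500.42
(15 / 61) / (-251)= -15 / 15311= -0.00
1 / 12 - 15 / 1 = -179 / 12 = -14.92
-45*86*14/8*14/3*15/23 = -474075/23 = -20611.96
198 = 198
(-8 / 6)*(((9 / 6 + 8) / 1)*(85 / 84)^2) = -137275 / 10584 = -12.97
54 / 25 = 2.16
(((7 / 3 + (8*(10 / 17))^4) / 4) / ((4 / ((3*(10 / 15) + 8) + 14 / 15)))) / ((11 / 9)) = 5062050527 / 18374620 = 275.49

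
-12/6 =-2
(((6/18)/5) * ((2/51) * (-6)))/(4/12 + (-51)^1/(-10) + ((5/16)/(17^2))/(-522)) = -189312/65572919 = -0.00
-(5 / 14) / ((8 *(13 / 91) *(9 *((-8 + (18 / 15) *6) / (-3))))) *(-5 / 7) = 125 / 1344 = 0.09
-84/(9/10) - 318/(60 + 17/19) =-342086/3471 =-98.56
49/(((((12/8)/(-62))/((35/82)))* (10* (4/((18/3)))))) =-10633/82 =-129.67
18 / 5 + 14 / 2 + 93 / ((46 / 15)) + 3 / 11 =104233 / 2530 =41.20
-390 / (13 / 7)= -210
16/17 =0.94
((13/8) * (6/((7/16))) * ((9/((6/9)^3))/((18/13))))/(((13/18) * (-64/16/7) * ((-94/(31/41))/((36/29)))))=2644083/223532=11.83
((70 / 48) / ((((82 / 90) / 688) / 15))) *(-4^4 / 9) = -19264000 / 41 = -469853.66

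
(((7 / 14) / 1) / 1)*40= 20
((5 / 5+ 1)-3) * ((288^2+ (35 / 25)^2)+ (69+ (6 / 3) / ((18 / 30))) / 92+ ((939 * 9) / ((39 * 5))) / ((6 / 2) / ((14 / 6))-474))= -8206667349371 / 98939100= -82946.65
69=69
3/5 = 0.60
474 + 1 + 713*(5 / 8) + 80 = 8005 / 8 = 1000.62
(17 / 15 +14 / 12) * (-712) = -8188 / 5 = -1637.60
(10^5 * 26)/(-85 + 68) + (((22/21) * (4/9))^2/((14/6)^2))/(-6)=-1516951865824/9918531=-152941.18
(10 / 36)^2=25 / 324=0.08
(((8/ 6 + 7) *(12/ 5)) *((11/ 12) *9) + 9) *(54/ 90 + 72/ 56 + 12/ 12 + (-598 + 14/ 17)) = -61526922/ 595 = -103406.59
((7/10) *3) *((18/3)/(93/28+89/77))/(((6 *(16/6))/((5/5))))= 693/3940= 0.18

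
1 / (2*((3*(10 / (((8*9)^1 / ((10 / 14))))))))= 42 / 25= 1.68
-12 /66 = -2 /11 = -0.18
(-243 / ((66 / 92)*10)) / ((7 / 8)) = -14904 / 385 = -38.71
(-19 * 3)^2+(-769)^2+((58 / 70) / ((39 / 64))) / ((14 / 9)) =1893835634 / 3185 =594610.87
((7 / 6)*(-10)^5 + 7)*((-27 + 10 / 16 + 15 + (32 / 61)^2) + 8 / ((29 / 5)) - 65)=22575084263669 / 2589816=8716868.02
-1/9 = -0.11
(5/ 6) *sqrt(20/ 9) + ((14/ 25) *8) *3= 5 *sqrt(5)/ 9 + 336/ 25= 14.68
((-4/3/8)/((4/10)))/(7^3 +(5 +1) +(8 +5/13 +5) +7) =-65/57624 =-0.00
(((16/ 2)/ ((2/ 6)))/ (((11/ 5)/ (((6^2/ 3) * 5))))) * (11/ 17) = 7200/ 17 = 423.53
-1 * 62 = -62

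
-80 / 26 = -40 / 13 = -3.08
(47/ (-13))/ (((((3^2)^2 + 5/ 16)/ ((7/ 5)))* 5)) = -5264/ 422825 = -0.01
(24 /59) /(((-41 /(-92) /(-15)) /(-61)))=2020320 /2419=835.19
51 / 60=17 / 20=0.85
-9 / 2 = -4.50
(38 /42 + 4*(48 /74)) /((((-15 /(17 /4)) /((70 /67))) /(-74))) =46223 /603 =76.66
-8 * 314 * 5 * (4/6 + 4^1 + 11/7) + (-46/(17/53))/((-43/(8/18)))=-3608206216/46053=-78348.99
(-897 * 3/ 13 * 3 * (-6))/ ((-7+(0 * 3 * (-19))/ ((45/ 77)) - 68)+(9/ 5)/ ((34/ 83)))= -211140/ 4001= -52.77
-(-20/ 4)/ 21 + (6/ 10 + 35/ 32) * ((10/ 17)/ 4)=11131/ 22848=0.49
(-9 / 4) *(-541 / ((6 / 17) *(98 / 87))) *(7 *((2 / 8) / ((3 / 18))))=7201251 / 224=32148.44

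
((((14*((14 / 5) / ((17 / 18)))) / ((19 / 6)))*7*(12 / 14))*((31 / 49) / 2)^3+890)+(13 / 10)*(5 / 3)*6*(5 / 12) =41780800583 / 46531380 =897.91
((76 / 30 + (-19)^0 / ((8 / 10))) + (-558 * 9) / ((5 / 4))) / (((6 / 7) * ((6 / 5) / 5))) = -8429015 / 432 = -19511.61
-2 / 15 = -0.13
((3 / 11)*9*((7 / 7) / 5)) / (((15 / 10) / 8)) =144 / 55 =2.62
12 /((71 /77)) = 924 /71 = 13.01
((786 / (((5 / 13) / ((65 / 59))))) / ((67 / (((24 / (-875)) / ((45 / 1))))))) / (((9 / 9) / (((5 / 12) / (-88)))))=22139 / 228285750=0.00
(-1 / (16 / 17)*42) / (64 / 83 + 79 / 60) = -444465 / 20794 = -21.37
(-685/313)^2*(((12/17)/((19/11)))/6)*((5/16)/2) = 25807375/506303792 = 0.05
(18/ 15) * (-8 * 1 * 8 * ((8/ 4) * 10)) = -1536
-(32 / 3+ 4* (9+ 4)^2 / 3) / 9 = -236 / 9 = -26.22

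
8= 8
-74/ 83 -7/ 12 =-1.47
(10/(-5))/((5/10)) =-4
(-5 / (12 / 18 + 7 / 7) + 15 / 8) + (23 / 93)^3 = -7141877 / 6434856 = -1.11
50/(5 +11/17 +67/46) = 7820/1111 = 7.04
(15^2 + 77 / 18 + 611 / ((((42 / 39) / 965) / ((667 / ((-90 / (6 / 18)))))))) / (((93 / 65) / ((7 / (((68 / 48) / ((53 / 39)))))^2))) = -402044248226740 / 9433827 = -42617301.36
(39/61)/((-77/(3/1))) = -117/4697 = -0.02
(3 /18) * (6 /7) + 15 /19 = 124 /133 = 0.93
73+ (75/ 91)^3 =55432558/ 753571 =73.56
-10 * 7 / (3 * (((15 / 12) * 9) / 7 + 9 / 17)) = -33320 / 3051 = -10.92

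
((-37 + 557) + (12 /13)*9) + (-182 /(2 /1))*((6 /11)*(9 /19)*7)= 363.72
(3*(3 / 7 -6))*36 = -4212 / 7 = -601.71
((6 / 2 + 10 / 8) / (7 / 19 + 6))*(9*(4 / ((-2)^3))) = -2907 / 968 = -3.00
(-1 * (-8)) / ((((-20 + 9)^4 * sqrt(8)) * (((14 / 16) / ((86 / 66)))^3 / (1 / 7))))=81415168 * sqrt(2) / 1263294834417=0.00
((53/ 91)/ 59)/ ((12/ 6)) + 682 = 7323369/ 10738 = 682.00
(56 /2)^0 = 1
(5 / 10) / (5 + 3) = 0.06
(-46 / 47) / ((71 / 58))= -2668 / 3337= -0.80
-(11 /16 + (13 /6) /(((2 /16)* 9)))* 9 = -23.52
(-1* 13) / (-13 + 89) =-13 / 76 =-0.17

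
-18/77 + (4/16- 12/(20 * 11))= -59/1540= -0.04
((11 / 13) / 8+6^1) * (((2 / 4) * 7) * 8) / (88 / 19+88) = 16891 / 9152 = 1.85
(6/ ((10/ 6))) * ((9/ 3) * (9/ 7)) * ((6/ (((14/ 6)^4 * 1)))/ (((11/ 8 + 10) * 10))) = 944784/ 38235925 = 0.02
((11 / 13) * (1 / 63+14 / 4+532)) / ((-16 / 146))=-54182425 / 13104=-4134.80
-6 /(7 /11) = -9.43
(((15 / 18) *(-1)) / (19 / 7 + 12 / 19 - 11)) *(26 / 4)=8645 / 12216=0.71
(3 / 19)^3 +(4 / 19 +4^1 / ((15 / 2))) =76937 / 102885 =0.75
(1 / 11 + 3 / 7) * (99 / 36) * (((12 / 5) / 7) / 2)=12 / 49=0.24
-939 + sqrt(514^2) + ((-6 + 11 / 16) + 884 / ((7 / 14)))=21403 / 16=1337.69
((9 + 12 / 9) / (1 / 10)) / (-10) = -31 / 3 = -10.33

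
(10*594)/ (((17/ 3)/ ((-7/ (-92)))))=31185/ 391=79.76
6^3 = 216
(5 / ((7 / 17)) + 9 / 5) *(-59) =-28792 / 35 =-822.63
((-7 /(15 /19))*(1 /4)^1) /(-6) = 0.37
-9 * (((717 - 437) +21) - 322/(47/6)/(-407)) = -51837849/19129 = -2709.91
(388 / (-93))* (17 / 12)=-1649 / 279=-5.91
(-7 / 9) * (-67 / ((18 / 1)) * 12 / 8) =469 / 108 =4.34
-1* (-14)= 14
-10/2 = -5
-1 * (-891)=891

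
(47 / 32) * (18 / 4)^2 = 3807 / 128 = 29.74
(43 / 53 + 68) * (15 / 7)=7815 / 53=147.45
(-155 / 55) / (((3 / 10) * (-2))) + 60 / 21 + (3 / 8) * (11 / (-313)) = 4361857 / 578424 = 7.54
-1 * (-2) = 2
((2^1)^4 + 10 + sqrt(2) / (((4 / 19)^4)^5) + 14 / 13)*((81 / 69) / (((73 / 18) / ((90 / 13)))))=15396480 / 283751 + 411046359758265052844343496935*sqrt(2) / 5999760074866688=96888430450691.11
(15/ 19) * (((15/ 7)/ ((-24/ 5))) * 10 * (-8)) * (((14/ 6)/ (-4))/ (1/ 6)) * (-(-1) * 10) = -18750/ 19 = -986.84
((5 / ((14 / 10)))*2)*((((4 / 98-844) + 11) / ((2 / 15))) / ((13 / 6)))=-91833750 / 4459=-20595.14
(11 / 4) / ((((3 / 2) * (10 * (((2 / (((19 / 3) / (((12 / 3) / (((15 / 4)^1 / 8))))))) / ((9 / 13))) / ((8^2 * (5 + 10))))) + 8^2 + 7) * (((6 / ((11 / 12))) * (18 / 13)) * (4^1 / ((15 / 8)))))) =747175 / 373291008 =0.00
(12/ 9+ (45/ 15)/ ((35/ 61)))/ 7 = 689/ 735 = 0.94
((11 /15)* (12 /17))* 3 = 132 /85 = 1.55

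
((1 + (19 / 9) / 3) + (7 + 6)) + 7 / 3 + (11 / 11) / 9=463 / 27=17.15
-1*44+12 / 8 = -42.50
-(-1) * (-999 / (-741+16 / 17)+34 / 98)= 1046044 / 616469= 1.70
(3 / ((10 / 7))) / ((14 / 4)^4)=24 / 1715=0.01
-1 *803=-803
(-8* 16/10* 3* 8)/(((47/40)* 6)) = -2048/47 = -43.57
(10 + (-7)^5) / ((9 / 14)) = -78386 / 3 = -26128.67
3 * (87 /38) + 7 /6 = 458 /57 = 8.04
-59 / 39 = -1.51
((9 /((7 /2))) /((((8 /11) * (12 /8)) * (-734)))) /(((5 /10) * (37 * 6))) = -11 /380212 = -0.00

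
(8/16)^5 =1/32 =0.03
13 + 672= 685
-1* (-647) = 647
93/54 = 31/18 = 1.72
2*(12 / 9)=2.67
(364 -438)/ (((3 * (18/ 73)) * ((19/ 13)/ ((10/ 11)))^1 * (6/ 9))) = -93.34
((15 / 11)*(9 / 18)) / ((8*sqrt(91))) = 15*sqrt(91) / 16016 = 0.01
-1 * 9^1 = -9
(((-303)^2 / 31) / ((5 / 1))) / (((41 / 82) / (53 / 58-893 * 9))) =-42791532237 / 4495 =-9519806.95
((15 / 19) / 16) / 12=5 / 1216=0.00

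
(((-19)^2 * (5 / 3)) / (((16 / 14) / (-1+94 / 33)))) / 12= 770735 / 9504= 81.10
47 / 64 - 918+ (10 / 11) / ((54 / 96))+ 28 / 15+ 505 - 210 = -19603039 / 31680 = -618.78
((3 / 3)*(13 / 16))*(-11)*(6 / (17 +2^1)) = -429 / 152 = -2.82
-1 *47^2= -2209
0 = 0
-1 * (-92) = 92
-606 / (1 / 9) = -5454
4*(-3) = -12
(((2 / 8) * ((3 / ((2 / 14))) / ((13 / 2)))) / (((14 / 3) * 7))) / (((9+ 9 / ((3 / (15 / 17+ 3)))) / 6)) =17 / 2366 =0.01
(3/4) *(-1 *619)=-1857/4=-464.25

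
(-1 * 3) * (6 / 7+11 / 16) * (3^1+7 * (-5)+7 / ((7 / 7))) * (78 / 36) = 56225 / 224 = 251.00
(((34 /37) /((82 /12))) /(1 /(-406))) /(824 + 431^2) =-3944 /13478545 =-0.00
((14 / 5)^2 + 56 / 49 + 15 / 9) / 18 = 5591 / 9450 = 0.59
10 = 10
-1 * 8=-8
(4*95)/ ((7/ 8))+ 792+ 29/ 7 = 1230.43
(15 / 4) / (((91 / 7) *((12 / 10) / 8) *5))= 5 / 13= 0.38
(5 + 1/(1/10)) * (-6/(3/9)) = -270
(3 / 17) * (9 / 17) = 27 / 289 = 0.09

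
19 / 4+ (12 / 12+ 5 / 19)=457 / 76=6.01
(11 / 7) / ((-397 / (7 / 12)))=-11 / 4764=-0.00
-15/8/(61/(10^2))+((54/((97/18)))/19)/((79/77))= -45467907/17762834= -2.56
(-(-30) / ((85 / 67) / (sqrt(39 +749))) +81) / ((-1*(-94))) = 81 / 94 +402*sqrt(197) / 799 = 7.92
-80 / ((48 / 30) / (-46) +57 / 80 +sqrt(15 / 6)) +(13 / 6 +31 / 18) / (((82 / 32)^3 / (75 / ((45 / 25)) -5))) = 150176597868800 / 4285571118399 -135424000 * sqrt(10) / 6908991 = -26.94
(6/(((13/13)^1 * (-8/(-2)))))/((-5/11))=-3.30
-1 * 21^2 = -441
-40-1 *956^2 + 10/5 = -913974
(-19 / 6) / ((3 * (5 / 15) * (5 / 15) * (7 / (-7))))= 19 / 2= 9.50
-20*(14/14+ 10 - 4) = -140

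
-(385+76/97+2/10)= -187202/485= -385.98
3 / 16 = 0.19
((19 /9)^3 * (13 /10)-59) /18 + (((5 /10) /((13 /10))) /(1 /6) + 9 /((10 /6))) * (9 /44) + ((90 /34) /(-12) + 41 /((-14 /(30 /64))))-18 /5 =-222047950349 /35727531840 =-6.22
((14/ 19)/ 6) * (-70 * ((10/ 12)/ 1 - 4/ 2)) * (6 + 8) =24010/ 171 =140.41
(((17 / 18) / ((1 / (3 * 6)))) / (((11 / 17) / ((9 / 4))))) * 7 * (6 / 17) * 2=3213 / 11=292.09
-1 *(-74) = 74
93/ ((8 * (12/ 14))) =217/ 16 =13.56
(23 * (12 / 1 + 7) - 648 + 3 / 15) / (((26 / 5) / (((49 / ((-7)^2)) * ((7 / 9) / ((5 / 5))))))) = -3689 / 117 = -31.53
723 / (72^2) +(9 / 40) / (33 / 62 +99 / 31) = 132961 / 665280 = 0.20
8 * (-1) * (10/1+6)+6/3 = -126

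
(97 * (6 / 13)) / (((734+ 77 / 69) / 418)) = 16786044 / 659399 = 25.46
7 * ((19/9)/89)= 133/801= 0.17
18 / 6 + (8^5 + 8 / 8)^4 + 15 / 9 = 3459186745613352977 / 3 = 1153062248537784325.67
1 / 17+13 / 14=235 / 238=0.99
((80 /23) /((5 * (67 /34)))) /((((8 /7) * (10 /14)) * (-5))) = -3332 /38525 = -0.09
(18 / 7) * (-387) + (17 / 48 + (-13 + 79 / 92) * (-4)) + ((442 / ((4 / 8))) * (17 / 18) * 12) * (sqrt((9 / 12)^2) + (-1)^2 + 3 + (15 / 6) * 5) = 1328256001 / 7728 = 171875.78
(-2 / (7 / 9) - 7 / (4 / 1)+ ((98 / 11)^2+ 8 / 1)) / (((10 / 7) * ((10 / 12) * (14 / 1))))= 33765 / 6776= 4.98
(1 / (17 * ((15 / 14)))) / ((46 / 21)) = 49 / 1955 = 0.03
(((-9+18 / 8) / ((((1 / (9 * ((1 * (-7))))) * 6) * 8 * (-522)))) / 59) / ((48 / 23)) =-483 / 3504128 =-0.00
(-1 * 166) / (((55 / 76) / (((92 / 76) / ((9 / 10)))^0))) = -12616 / 55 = -229.38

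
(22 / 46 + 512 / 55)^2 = 153289161 / 1600225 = 95.79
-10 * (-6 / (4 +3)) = 60 / 7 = 8.57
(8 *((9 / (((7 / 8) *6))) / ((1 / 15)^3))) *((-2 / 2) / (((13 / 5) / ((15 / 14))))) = -12150000 / 637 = -19073.78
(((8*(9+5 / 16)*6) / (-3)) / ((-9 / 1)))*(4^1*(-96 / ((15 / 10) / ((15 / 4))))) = -47680 / 3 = -15893.33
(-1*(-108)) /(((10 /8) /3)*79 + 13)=2.35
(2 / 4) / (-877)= -1 / 1754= -0.00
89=89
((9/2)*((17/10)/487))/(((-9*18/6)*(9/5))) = -17/52596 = -0.00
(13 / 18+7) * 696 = 16124 / 3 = 5374.67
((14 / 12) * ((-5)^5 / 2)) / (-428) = 21875 / 5136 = 4.26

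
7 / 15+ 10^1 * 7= 1057 / 15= 70.47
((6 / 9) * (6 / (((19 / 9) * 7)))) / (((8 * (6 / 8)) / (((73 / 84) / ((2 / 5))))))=365 / 3724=0.10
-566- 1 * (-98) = -468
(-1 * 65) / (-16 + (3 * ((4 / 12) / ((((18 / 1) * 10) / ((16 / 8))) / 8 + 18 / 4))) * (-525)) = 195 / 148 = 1.32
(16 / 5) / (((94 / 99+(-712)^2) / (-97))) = -76824 / 125468875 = -0.00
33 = 33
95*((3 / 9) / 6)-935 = -16735 / 18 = -929.72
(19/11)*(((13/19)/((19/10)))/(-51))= -130/10659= -0.01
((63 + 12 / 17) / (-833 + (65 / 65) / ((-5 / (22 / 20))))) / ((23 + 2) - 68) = 18050 / 10151397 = 0.00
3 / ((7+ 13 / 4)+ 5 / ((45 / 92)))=108 / 737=0.15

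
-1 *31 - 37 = -68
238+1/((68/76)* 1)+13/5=20546/85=241.72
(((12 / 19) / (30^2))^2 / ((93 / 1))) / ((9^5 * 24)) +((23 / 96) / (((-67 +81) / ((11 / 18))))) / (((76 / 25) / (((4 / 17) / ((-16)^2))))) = 412467414534299 / 130449787359252480000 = 0.00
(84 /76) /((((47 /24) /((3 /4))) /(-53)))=-20034 /893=-22.43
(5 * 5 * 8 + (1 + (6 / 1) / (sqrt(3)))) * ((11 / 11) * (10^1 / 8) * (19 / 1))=4856.02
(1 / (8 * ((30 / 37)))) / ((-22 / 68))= -629 / 1320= -0.48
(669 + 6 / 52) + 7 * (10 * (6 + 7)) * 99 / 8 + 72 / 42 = 4343277 / 364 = 11932.08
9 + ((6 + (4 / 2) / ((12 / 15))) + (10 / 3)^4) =22835 / 162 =140.96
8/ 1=8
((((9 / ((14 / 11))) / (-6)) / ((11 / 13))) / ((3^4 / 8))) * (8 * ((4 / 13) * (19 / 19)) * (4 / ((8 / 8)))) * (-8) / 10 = 1024 / 945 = 1.08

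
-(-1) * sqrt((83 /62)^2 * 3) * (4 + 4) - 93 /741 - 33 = -8182 /247 + 332 * sqrt(3) /31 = -14.58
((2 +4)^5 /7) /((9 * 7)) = 864 /49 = 17.63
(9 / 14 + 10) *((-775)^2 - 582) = 89406407 / 14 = 6386171.93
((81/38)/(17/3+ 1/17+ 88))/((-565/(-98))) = 202419/51313300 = 0.00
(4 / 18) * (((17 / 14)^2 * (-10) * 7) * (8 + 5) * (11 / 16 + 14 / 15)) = -1461473 / 3024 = -483.29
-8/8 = -1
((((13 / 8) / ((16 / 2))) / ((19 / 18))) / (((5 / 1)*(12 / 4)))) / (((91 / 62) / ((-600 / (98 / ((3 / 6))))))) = -1395 / 52136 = -0.03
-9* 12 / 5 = -108 / 5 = -21.60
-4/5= -0.80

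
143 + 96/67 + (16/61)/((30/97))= 8906447/61305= 145.28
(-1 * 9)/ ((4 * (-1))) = 9/ 4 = 2.25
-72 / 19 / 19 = -72 / 361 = -0.20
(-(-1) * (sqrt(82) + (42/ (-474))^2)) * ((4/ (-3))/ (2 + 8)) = -2 * sqrt(82)/ 15 - 98/ 93615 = -1.21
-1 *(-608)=608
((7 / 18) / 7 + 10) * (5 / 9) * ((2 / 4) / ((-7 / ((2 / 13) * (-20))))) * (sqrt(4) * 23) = 416300 / 7371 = 56.48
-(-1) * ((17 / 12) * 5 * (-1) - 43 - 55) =-1261 / 12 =-105.08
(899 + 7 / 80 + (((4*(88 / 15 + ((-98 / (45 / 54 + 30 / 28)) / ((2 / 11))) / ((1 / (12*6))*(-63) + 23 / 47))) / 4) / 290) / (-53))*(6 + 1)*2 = 1683061050391 / 133719000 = 12586.55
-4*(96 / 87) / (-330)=64 / 4785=0.01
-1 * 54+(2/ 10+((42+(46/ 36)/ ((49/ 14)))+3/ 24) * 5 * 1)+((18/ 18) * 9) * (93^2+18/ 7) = 196617439/ 2520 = 78022.79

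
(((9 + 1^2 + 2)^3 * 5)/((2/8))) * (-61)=-2108160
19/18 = 1.06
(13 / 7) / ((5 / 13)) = 169 / 35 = 4.83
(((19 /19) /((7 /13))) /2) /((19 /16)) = 104 /133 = 0.78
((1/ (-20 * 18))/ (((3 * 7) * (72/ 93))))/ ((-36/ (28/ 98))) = 31/ 22861440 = 0.00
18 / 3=6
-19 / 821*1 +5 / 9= 3934 / 7389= 0.53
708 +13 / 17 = 12049 / 17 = 708.76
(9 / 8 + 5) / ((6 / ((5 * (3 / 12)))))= 245 / 192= 1.28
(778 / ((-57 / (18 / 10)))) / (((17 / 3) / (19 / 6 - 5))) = 12837 / 1615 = 7.95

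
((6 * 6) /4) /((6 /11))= 33 /2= 16.50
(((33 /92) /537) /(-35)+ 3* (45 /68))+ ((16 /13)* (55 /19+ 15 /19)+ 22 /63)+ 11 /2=67354741696 /5445494145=12.37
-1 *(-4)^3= 64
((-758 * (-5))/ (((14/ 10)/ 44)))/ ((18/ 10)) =4169000/ 63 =66174.60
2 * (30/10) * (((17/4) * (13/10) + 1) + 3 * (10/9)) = 1183/20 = 59.15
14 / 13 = 1.08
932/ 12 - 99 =-64/ 3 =-21.33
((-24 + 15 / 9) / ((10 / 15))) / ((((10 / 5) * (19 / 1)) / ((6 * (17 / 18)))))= -1139 / 228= -5.00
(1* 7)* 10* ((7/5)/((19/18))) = 1764/19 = 92.84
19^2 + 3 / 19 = 6862 / 19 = 361.16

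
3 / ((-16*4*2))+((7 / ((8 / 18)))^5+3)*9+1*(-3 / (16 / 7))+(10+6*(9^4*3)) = 8840720.47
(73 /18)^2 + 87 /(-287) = 1501235 /92988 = 16.14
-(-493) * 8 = 3944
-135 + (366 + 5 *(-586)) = -2699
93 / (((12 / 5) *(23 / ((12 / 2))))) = 465 / 46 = 10.11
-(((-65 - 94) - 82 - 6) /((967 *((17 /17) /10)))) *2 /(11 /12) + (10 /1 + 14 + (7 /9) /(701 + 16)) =2029981763 /68640561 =29.57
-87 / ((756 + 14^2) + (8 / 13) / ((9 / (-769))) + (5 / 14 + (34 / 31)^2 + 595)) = -136948266 / 2354847251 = -0.06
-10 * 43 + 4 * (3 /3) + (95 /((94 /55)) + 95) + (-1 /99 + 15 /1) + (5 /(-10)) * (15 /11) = -1214930 /4653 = -261.11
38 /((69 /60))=760 /23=33.04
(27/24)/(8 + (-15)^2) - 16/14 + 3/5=-35101/65240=-0.54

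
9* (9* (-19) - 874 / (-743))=-1135611 / 743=-1528.41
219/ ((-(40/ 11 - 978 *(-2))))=-2409/ 21556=-0.11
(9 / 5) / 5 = 9 / 25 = 0.36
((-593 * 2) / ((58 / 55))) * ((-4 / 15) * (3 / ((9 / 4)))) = 104368 / 261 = 399.88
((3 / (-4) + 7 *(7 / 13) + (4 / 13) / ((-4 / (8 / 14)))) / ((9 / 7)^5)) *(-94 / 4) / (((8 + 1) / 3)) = -40737767 / 6141096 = -6.63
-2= -2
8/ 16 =1/ 2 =0.50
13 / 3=4.33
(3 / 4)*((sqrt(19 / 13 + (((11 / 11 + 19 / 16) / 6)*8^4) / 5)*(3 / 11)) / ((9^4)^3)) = sqrt(456495) / 53849898289044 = 0.00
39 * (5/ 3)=65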